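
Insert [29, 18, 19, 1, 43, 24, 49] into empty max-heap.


Insert 29: [29]
Insert 18: [29, 18]
Insert 19: [29, 18, 19]
Insert 1: [29, 18, 19, 1]
Insert 43: [43, 29, 19, 1, 18]
Insert 24: [43, 29, 24, 1, 18, 19]
Insert 49: [49, 29, 43, 1, 18, 19, 24]

Final heap: [49, 29, 43, 1, 18, 19, 24]


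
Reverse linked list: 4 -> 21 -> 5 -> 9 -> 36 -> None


Step 1: curr=4, set curr.next=prev(None) | reversed so far: 4
Step 2: curr=21, set curr.next=prev(4) | reversed so far: 21 -> 4
Step 3: curr=5, set curr.next=prev(21) | reversed so far: 5 -> 21 -> 4
Step 4: curr=9, set curr.next=prev(5) | reversed so far: 9 -> 5 -> 21 -> 4
Step 5: curr=36, set curr.next=prev(9) | reversed so far: 36 -> 9 -> 5 -> 21 -> 4

36 -> 9 -> 5 -> 21 -> 4 -> None


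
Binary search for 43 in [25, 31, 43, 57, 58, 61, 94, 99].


Step 1: lo=0, hi=7, mid=3, val=57
Step 2: lo=0, hi=2, mid=1, val=31
Step 3: lo=2, hi=2, mid=2, val=43

Found at index 2


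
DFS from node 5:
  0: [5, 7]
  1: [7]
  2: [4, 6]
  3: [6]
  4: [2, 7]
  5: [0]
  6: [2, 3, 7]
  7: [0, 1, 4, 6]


Visit 5, push [0]
Visit 0, push [7]
Visit 7, push [6, 4, 1]
Visit 1, push []
Visit 4, push [2]
Visit 2, push [6]
Visit 6, push [3]
Visit 3, push []

DFS order: [5, 0, 7, 1, 4, 2, 6, 3]


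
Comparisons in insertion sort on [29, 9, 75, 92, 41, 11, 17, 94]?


Algorithm: insertion sort
Input: [29, 9, 75, 92, 41, 11, 17, 94]
Sorted: [9, 11, 17, 29, 41, 75, 92, 94]

17


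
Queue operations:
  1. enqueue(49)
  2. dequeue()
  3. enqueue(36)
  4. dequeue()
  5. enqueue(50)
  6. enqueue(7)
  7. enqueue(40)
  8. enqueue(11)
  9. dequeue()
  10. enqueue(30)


enqueue(49) -> [49]
dequeue()->49, []
enqueue(36) -> [36]
dequeue()->36, []
enqueue(50) -> [50]
enqueue(7) -> [50, 7]
enqueue(40) -> [50, 7, 40]
enqueue(11) -> [50, 7, 40, 11]
dequeue()->50, [7, 40, 11]
enqueue(30) -> [7, 40, 11, 30]

Final queue: [7, 40, 11, 30]


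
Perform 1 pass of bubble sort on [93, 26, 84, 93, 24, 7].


Initial: [93, 26, 84, 93, 24, 7]
Pass 1: [26, 84, 93, 24, 7, 93] (4 swaps)

After 1 pass: [26, 84, 93, 24, 7, 93]


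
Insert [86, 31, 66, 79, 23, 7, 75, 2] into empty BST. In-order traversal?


Insert 86: root
Insert 31: L from 86
Insert 66: L from 86 -> R from 31
Insert 79: L from 86 -> R from 31 -> R from 66
Insert 23: L from 86 -> L from 31
Insert 7: L from 86 -> L from 31 -> L from 23
Insert 75: L from 86 -> R from 31 -> R from 66 -> L from 79
Insert 2: L from 86 -> L from 31 -> L from 23 -> L from 7

In-order: [2, 7, 23, 31, 66, 75, 79, 86]


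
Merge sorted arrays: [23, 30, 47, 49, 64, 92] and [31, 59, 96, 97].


Take 23 from A
Take 30 from A
Take 31 from B
Take 47 from A
Take 49 from A
Take 59 from B
Take 64 from A
Take 92 from A

Merged: [23, 30, 31, 47, 49, 59, 64, 92, 96, 97]


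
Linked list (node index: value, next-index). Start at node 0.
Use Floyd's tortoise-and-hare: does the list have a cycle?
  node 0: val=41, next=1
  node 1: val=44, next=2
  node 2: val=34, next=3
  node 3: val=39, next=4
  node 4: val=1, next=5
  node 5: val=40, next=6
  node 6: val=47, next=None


Floyd's tortoise (slow, +1) and hare (fast, +2):
  init: slow=0, fast=0
  step 1: slow=1, fast=2
  step 2: slow=2, fast=4
  step 3: slow=3, fast=6
  step 4: fast -> None, no cycle

Cycle: no


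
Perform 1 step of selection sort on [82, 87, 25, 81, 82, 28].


Initial: [82, 87, 25, 81, 82, 28]
Step 1: min=25 at 2
  Swap: [25, 87, 82, 81, 82, 28]

After 1 step: [25, 87, 82, 81, 82, 28]


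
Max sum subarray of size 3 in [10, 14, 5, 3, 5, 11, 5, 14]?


[0:3]: 29
[1:4]: 22
[2:5]: 13
[3:6]: 19
[4:7]: 21
[5:8]: 30

Max: 30 at [5:8]


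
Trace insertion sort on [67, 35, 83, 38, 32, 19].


Initial: [67, 35, 83, 38, 32, 19]
Insert 35: [35, 67, 83, 38, 32, 19]
Insert 83: [35, 67, 83, 38, 32, 19]
Insert 38: [35, 38, 67, 83, 32, 19]
Insert 32: [32, 35, 38, 67, 83, 19]
Insert 19: [19, 32, 35, 38, 67, 83]

Sorted: [19, 32, 35, 38, 67, 83]


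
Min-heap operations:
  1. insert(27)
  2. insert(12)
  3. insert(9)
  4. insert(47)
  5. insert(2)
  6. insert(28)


insert(27) -> [27]
insert(12) -> [12, 27]
insert(9) -> [9, 27, 12]
insert(47) -> [9, 27, 12, 47]
insert(2) -> [2, 9, 12, 47, 27]
insert(28) -> [2, 9, 12, 47, 27, 28]

Final heap: [2, 9, 12, 47, 27, 28]


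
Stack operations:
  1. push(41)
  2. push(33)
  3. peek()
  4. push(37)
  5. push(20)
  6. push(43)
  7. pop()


push(41) -> [41]
push(33) -> [41, 33]
peek()->33
push(37) -> [41, 33, 37]
push(20) -> [41, 33, 37, 20]
push(43) -> [41, 33, 37, 20, 43]
pop()->43, [41, 33, 37, 20]

Final stack: [41, 33, 37, 20]


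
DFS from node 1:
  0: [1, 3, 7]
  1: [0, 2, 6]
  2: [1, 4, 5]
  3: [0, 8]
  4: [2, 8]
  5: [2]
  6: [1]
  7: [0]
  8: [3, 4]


Visit 1, push [6, 2, 0]
Visit 0, push [7, 3]
Visit 3, push [8]
Visit 8, push [4]
Visit 4, push [2]
Visit 2, push [5]
Visit 5, push []
Visit 7, push []
Visit 6, push []

DFS order: [1, 0, 3, 8, 4, 2, 5, 7, 6]


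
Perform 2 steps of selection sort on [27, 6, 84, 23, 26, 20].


Initial: [27, 6, 84, 23, 26, 20]
Step 1: min=6 at 1
  Swap: [6, 27, 84, 23, 26, 20]
Step 2: min=20 at 5
  Swap: [6, 20, 84, 23, 26, 27]

After 2 steps: [6, 20, 84, 23, 26, 27]


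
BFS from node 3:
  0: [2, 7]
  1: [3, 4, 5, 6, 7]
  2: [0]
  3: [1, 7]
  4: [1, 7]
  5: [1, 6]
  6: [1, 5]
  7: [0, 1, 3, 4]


Visit 3, enqueue [1, 7]
Visit 1, enqueue [4, 5, 6]
Visit 7, enqueue [0]
Visit 4, enqueue []
Visit 5, enqueue []
Visit 6, enqueue []
Visit 0, enqueue [2]
Visit 2, enqueue []

BFS order: [3, 1, 7, 4, 5, 6, 0, 2]


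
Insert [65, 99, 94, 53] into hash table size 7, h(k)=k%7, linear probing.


Insert 65: h=2 -> slot 2
Insert 99: h=1 -> slot 1
Insert 94: h=3 -> slot 3
Insert 53: h=4 -> slot 4

Table: [None, 99, 65, 94, 53, None, None]


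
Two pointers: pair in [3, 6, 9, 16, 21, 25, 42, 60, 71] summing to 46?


lo=0(3)+hi=8(71)=74
lo=0(3)+hi=7(60)=63
lo=0(3)+hi=6(42)=45
lo=1(6)+hi=6(42)=48
lo=1(6)+hi=5(25)=31
lo=2(9)+hi=5(25)=34
lo=3(16)+hi=5(25)=41
lo=4(21)+hi=5(25)=46

Yes: 21+25=46


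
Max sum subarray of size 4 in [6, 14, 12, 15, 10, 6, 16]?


[0:4]: 47
[1:5]: 51
[2:6]: 43
[3:7]: 47

Max: 51 at [1:5]


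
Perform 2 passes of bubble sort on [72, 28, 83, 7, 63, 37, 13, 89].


Initial: [72, 28, 83, 7, 63, 37, 13, 89]
Pass 1: [28, 72, 7, 63, 37, 13, 83, 89] (5 swaps)
Pass 2: [28, 7, 63, 37, 13, 72, 83, 89] (4 swaps)

After 2 passes: [28, 7, 63, 37, 13, 72, 83, 89]


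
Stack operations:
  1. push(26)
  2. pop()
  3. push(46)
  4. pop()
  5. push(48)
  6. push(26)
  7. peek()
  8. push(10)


push(26) -> [26]
pop()->26, []
push(46) -> [46]
pop()->46, []
push(48) -> [48]
push(26) -> [48, 26]
peek()->26
push(10) -> [48, 26, 10]

Final stack: [48, 26, 10]


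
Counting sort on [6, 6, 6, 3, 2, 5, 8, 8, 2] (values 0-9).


Input: [6, 6, 6, 3, 2, 5, 8, 8, 2]
Counts: [0, 0, 2, 1, 0, 1, 3, 0, 2, 0]

Sorted: [2, 2, 3, 5, 6, 6, 6, 8, 8]


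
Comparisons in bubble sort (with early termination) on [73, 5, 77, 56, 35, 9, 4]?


Algorithm: bubble sort (with early termination)
Input: [73, 5, 77, 56, 35, 9, 4]
Sorted: [4, 5, 9, 35, 56, 73, 77]

21


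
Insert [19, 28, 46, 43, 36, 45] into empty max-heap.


Insert 19: [19]
Insert 28: [28, 19]
Insert 46: [46, 19, 28]
Insert 43: [46, 43, 28, 19]
Insert 36: [46, 43, 28, 19, 36]
Insert 45: [46, 43, 45, 19, 36, 28]

Final heap: [46, 43, 45, 19, 36, 28]


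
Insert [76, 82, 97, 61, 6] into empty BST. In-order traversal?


Insert 76: root
Insert 82: R from 76
Insert 97: R from 76 -> R from 82
Insert 61: L from 76
Insert 6: L from 76 -> L from 61

In-order: [6, 61, 76, 82, 97]


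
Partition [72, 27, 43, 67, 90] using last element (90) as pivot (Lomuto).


Pivot: 90
  72 <= 90: advance i (no swap)
  27 <= 90: advance i (no swap)
  43 <= 90: advance i (no swap)
  67 <= 90: advance i (no swap)
Place pivot at 4: [72, 27, 43, 67, 90]

Partitioned: [72, 27, 43, 67, 90]


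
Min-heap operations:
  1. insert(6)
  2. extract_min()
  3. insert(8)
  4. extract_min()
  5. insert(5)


insert(6) -> [6]
extract_min()->6, []
insert(8) -> [8]
extract_min()->8, []
insert(5) -> [5]

Final heap: [5]


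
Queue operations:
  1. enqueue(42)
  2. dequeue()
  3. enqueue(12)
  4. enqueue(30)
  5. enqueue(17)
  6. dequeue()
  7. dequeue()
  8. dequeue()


enqueue(42) -> [42]
dequeue()->42, []
enqueue(12) -> [12]
enqueue(30) -> [12, 30]
enqueue(17) -> [12, 30, 17]
dequeue()->12, [30, 17]
dequeue()->30, [17]
dequeue()->17, []

Final queue: []


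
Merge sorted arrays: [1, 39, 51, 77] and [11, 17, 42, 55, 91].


Take 1 from A
Take 11 from B
Take 17 from B
Take 39 from A
Take 42 from B
Take 51 from A
Take 55 from B
Take 77 from A

Merged: [1, 11, 17, 39, 42, 51, 55, 77, 91]


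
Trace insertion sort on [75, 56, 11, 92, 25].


Initial: [75, 56, 11, 92, 25]
Insert 56: [56, 75, 11, 92, 25]
Insert 11: [11, 56, 75, 92, 25]
Insert 92: [11, 56, 75, 92, 25]
Insert 25: [11, 25, 56, 75, 92]

Sorted: [11, 25, 56, 75, 92]


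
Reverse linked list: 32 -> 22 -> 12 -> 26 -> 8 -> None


Step 1: curr=32, set curr.next=prev(None) | reversed so far: 32
Step 2: curr=22, set curr.next=prev(32) | reversed so far: 22 -> 32
Step 3: curr=12, set curr.next=prev(22) | reversed so far: 12 -> 22 -> 32
Step 4: curr=26, set curr.next=prev(12) | reversed so far: 26 -> 12 -> 22 -> 32
Step 5: curr=8, set curr.next=prev(26) | reversed so far: 8 -> 26 -> 12 -> 22 -> 32

8 -> 26 -> 12 -> 22 -> 32 -> None


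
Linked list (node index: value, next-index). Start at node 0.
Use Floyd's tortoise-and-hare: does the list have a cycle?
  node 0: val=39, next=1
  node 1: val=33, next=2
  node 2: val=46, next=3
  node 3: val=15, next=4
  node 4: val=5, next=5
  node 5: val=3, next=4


Floyd's tortoise (slow, +1) and hare (fast, +2):
  init: slow=0, fast=0
  step 1: slow=1, fast=2
  step 2: slow=2, fast=4
  step 3: slow=3, fast=4
  step 4: slow=4, fast=4
  slow == fast at node 4: cycle detected

Cycle: yes


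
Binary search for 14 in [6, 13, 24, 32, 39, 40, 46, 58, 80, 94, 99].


Step 1: lo=0, hi=10, mid=5, val=40
Step 2: lo=0, hi=4, mid=2, val=24
Step 3: lo=0, hi=1, mid=0, val=6
Step 4: lo=1, hi=1, mid=1, val=13

Not found


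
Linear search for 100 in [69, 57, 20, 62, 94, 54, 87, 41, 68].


i=0: 69!=100
i=1: 57!=100
i=2: 20!=100
i=3: 62!=100
i=4: 94!=100
i=5: 54!=100
i=6: 87!=100
i=7: 41!=100
i=8: 68!=100

Not found, 9 comps


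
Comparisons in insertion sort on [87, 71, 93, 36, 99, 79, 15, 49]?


Algorithm: insertion sort
Input: [87, 71, 93, 36, 99, 79, 15, 49]
Sorted: [15, 36, 49, 71, 79, 87, 93, 99]

22


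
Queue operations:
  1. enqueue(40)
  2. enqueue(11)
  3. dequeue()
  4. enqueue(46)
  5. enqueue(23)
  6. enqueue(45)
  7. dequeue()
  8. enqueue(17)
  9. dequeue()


enqueue(40) -> [40]
enqueue(11) -> [40, 11]
dequeue()->40, [11]
enqueue(46) -> [11, 46]
enqueue(23) -> [11, 46, 23]
enqueue(45) -> [11, 46, 23, 45]
dequeue()->11, [46, 23, 45]
enqueue(17) -> [46, 23, 45, 17]
dequeue()->46, [23, 45, 17]

Final queue: [23, 45, 17]


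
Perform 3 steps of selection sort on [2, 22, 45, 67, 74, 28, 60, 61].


Initial: [2, 22, 45, 67, 74, 28, 60, 61]
Step 1: min=2 at 0
  Swap: [2, 22, 45, 67, 74, 28, 60, 61]
Step 2: min=22 at 1
  Swap: [2, 22, 45, 67, 74, 28, 60, 61]
Step 3: min=28 at 5
  Swap: [2, 22, 28, 67, 74, 45, 60, 61]

After 3 steps: [2, 22, 28, 67, 74, 45, 60, 61]


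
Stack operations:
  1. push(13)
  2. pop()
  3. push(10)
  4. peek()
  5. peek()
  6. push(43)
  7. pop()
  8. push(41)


push(13) -> [13]
pop()->13, []
push(10) -> [10]
peek()->10
peek()->10
push(43) -> [10, 43]
pop()->43, [10]
push(41) -> [10, 41]

Final stack: [10, 41]


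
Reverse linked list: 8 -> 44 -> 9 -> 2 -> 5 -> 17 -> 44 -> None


Step 1: curr=8, set curr.next=prev(None) | reversed so far: 8
Step 2: curr=44, set curr.next=prev(8) | reversed so far: 44 -> 8
Step 3: curr=9, set curr.next=prev(44) | reversed so far: 9 -> 44 -> 8
Step 4: curr=2, set curr.next=prev(9) | reversed so far: 2 -> 9 -> 44 -> 8
Step 5: curr=5, set curr.next=prev(2) | reversed so far: 5 -> 2 -> 9 -> 44 -> 8
Step 6: curr=17, set curr.next=prev(5) | reversed so far: 17 -> 5 -> 2 -> 9 -> 44 -> 8
Step 7: curr=44, set curr.next=prev(17) | reversed so far: 44 -> 17 -> 5 -> 2 -> 9 -> 44 -> 8

44 -> 17 -> 5 -> 2 -> 9 -> 44 -> 8 -> None


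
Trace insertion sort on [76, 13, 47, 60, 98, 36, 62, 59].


Initial: [76, 13, 47, 60, 98, 36, 62, 59]
Insert 13: [13, 76, 47, 60, 98, 36, 62, 59]
Insert 47: [13, 47, 76, 60, 98, 36, 62, 59]
Insert 60: [13, 47, 60, 76, 98, 36, 62, 59]
Insert 98: [13, 47, 60, 76, 98, 36, 62, 59]
Insert 36: [13, 36, 47, 60, 76, 98, 62, 59]
Insert 62: [13, 36, 47, 60, 62, 76, 98, 59]
Insert 59: [13, 36, 47, 59, 60, 62, 76, 98]

Sorted: [13, 36, 47, 59, 60, 62, 76, 98]


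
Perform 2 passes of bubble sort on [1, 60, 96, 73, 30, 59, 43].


Initial: [1, 60, 96, 73, 30, 59, 43]
Pass 1: [1, 60, 73, 30, 59, 43, 96] (4 swaps)
Pass 2: [1, 60, 30, 59, 43, 73, 96] (3 swaps)

After 2 passes: [1, 60, 30, 59, 43, 73, 96]


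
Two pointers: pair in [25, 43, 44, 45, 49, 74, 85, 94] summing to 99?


lo=0(25)+hi=7(94)=119
lo=0(25)+hi=6(85)=110
lo=0(25)+hi=5(74)=99

Yes: 25+74=99


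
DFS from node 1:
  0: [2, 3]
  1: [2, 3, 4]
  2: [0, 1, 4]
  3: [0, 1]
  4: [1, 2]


Visit 1, push [4, 3, 2]
Visit 2, push [4, 0]
Visit 0, push [3]
Visit 3, push []
Visit 4, push []

DFS order: [1, 2, 0, 3, 4]


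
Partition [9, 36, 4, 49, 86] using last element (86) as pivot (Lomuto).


Pivot: 86
  9 <= 86: advance i (no swap)
  36 <= 86: advance i (no swap)
  4 <= 86: advance i (no swap)
  49 <= 86: advance i (no swap)
Place pivot at 4: [9, 36, 4, 49, 86]

Partitioned: [9, 36, 4, 49, 86]


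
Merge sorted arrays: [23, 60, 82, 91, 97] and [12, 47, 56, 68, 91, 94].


Take 12 from B
Take 23 from A
Take 47 from B
Take 56 from B
Take 60 from A
Take 68 from B
Take 82 from A
Take 91 from A
Take 91 from B
Take 94 from B

Merged: [12, 23, 47, 56, 60, 68, 82, 91, 91, 94, 97]


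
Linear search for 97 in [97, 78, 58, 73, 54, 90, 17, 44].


i=0: 97==97 found!

Found at 0, 1 comps


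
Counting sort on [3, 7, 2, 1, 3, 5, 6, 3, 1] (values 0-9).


Input: [3, 7, 2, 1, 3, 5, 6, 3, 1]
Counts: [0, 2, 1, 3, 0, 1, 1, 1, 0, 0]

Sorted: [1, 1, 2, 3, 3, 3, 5, 6, 7]


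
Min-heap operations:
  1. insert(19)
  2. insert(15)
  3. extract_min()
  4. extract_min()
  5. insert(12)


insert(19) -> [19]
insert(15) -> [15, 19]
extract_min()->15, [19]
extract_min()->19, []
insert(12) -> [12]

Final heap: [12]


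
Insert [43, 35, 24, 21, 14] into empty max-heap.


Insert 43: [43]
Insert 35: [43, 35]
Insert 24: [43, 35, 24]
Insert 21: [43, 35, 24, 21]
Insert 14: [43, 35, 24, 21, 14]

Final heap: [43, 35, 24, 21, 14]


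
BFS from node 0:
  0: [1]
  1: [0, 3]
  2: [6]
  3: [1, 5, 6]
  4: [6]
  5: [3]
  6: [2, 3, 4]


Visit 0, enqueue [1]
Visit 1, enqueue [3]
Visit 3, enqueue [5, 6]
Visit 5, enqueue []
Visit 6, enqueue [2, 4]
Visit 2, enqueue []
Visit 4, enqueue []

BFS order: [0, 1, 3, 5, 6, 2, 4]


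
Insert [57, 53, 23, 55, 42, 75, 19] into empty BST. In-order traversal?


Insert 57: root
Insert 53: L from 57
Insert 23: L from 57 -> L from 53
Insert 55: L from 57 -> R from 53
Insert 42: L from 57 -> L from 53 -> R from 23
Insert 75: R from 57
Insert 19: L from 57 -> L from 53 -> L from 23

In-order: [19, 23, 42, 53, 55, 57, 75]


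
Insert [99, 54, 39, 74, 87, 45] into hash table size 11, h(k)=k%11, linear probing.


Insert 99: h=0 -> slot 0
Insert 54: h=10 -> slot 10
Insert 39: h=6 -> slot 6
Insert 74: h=8 -> slot 8
Insert 87: h=10, 2 probes -> slot 1
Insert 45: h=1, 1 probes -> slot 2

Table: [99, 87, 45, None, None, None, 39, None, 74, None, 54]


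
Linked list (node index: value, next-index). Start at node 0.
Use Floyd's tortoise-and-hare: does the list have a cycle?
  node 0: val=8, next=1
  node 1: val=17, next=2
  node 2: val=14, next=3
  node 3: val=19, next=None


Floyd's tortoise (slow, +1) and hare (fast, +2):
  init: slow=0, fast=0
  step 1: slow=1, fast=2
  step 2: fast 2->3->None, no cycle

Cycle: no


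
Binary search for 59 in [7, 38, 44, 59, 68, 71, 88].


Step 1: lo=0, hi=6, mid=3, val=59

Found at index 3


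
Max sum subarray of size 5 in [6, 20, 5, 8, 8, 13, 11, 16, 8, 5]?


[0:5]: 47
[1:6]: 54
[2:7]: 45
[3:8]: 56
[4:9]: 56
[5:10]: 53

Max: 56 at [3:8]


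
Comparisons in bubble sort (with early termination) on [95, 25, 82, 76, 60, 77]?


Algorithm: bubble sort (with early termination)
Input: [95, 25, 82, 76, 60, 77]
Sorted: [25, 60, 76, 77, 82, 95]

14


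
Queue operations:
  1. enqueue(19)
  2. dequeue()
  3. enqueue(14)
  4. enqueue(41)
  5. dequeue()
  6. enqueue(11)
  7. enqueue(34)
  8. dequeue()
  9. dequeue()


enqueue(19) -> [19]
dequeue()->19, []
enqueue(14) -> [14]
enqueue(41) -> [14, 41]
dequeue()->14, [41]
enqueue(11) -> [41, 11]
enqueue(34) -> [41, 11, 34]
dequeue()->41, [11, 34]
dequeue()->11, [34]

Final queue: [34]


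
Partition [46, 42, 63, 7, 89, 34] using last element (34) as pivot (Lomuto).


Pivot: 34
  7 <= 34: swap -> [7, 42, 63, 46, 89, 34]
Place pivot at 1: [7, 34, 63, 46, 89, 42]

Partitioned: [7, 34, 63, 46, 89, 42]


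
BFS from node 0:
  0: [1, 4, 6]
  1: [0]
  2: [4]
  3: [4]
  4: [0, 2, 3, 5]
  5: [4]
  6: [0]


Visit 0, enqueue [1, 4, 6]
Visit 1, enqueue []
Visit 4, enqueue [2, 3, 5]
Visit 6, enqueue []
Visit 2, enqueue []
Visit 3, enqueue []
Visit 5, enqueue []

BFS order: [0, 1, 4, 6, 2, 3, 5]


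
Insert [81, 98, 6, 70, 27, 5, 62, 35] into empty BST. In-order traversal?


Insert 81: root
Insert 98: R from 81
Insert 6: L from 81
Insert 70: L from 81 -> R from 6
Insert 27: L from 81 -> R from 6 -> L from 70
Insert 5: L from 81 -> L from 6
Insert 62: L from 81 -> R from 6 -> L from 70 -> R from 27
Insert 35: L from 81 -> R from 6 -> L from 70 -> R from 27 -> L from 62

In-order: [5, 6, 27, 35, 62, 70, 81, 98]


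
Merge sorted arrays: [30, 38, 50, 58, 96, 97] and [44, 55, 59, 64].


Take 30 from A
Take 38 from A
Take 44 from B
Take 50 from A
Take 55 from B
Take 58 from A
Take 59 from B
Take 64 from B

Merged: [30, 38, 44, 50, 55, 58, 59, 64, 96, 97]


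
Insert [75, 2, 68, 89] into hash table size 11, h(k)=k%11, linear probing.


Insert 75: h=9 -> slot 9
Insert 2: h=2 -> slot 2
Insert 68: h=2, 1 probes -> slot 3
Insert 89: h=1 -> slot 1

Table: [None, 89, 2, 68, None, None, None, None, None, 75, None]


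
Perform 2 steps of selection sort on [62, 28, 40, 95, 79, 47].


Initial: [62, 28, 40, 95, 79, 47]
Step 1: min=28 at 1
  Swap: [28, 62, 40, 95, 79, 47]
Step 2: min=40 at 2
  Swap: [28, 40, 62, 95, 79, 47]

After 2 steps: [28, 40, 62, 95, 79, 47]


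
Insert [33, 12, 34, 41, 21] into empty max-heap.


Insert 33: [33]
Insert 12: [33, 12]
Insert 34: [34, 12, 33]
Insert 41: [41, 34, 33, 12]
Insert 21: [41, 34, 33, 12, 21]

Final heap: [41, 34, 33, 12, 21]


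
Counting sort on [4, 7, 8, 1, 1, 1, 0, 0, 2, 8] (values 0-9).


Input: [4, 7, 8, 1, 1, 1, 0, 0, 2, 8]
Counts: [2, 3, 1, 0, 1, 0, 0, 1, 2, 0]

Sorted: [0, 0, 1, 1, 1, 2, 4, 7, 8, 8]


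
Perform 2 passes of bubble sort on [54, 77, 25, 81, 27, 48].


Initial: [54, 77, 25, 81, 27, 48]
Pass 1: [54, 25, 77, 27, 48, 81] (3 swaps)
Pass 2: [25, 54, 27, 48, 77, 81] (3 swaps)

After 2 passes: [25, 54, 27, 48, 77, 81]


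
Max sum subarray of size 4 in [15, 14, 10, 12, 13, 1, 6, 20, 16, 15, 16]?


[0:4]: 51
[1:5]: 49
[2:6]: 36
[3:7]: 32
[4:8]: 40
[5:9]: 43
[6:10]: 57
[7:11]: 67

Max: 67 at [7:11]


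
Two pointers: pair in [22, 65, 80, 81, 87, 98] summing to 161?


lo=0(22)+hi=5(98)=120
lo=1(65)+hi=5(98)=163
lo=1(65)+hi=4(87)=152
lo=2(80)+hi=4(87)=167
lo=2(80)+hi=3(81)=161

Yes: 80+81=161


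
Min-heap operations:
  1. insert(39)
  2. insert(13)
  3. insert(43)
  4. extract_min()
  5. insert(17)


insert(39) -> [39]
insert(13) -> [13, 39]
insert(43) -> [13, 39, 43]
extract_min()->13, [39, 43]
insert(17) -> [17, 43, 39]

Final heap: [17, 43, 39]


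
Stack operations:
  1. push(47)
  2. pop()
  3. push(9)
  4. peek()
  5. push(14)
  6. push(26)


push(47) -> [47]
pop()->47, []
push(9) -> [9]
peek()->9
push(14) -> [9, 14]
push(26) -> [9, 14, 26]

Final stack: [9, 14, 26]


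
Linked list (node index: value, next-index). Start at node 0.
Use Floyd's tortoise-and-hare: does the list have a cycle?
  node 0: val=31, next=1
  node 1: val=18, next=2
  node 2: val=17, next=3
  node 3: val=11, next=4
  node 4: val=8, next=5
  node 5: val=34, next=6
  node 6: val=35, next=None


Floyd's tortoise (slow, +1) and hare (fast, +2):
  init: slow=0, fast=0
  step 1: slow=1, fast=2
  step 2: slow=2, fast=4
  step 3: slow=3, fast=6
  step 4: fast -> None, no cycle

Cycle: no


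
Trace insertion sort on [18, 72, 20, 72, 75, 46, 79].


Initial: [18, 72, 20, 72, 75, 46, 79]
Insert 72: [18, 72, 20, 72, 75, 46, 79]
Insert 20: [18, 20, 72, 72, 75, 46, 79]
Insert 72: [18, 20, 72, 72, 75, 46, 79]
Insert 75: [18, 20, 72, 72, 75, 46, 79]
Insert 46: [18, 20, 46, 72, 72, 75, 79]
Insert 79: [18, 20, 46, 72, 72, 75, 79]

Sorted: [18, 20, 46, 72, 72, 75, 79]


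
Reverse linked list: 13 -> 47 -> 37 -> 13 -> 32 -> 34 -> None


Step 1: curr=13, set curr.next=prev(None) | reversed so far: 13
Step 2: curr=47, set curr.next=prev(13) | reversed so far: 47 -> 13
Step 3: curr=37, set curr.next=prev(47) | reversed so far: 37 -> 47 -> 13
Step 4: curr=13, set curr.next=prev(37) | reversed so far: 13 -> 37 -> 47 -> 13
Step 5: curr=32, set curr.next=prev(13) | reversed so far: 32 -> 13 -> 37 -> 47 -> 13
Step 6: curr=34, set curr.next=prev(32) | reversed so far: 34 -> 32 -> 13 -> 37 -> 47 -> 13

34 -> 32 -> 13 -> 37 -> 47 -> 13 -> None


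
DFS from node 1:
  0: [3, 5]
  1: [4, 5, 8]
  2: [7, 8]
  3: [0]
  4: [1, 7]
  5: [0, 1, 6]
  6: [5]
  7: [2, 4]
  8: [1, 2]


Visit 1, push [8, 5, 4]
Visit 4, push [7]
Visit 7, push [2]
Visit 2, push [8]
Visit 8, push []
Visit 5, push [6, 0]
Visit 0, push [3]
Visit 3, push []
Visit 6, push []

DFS order: [1, 4, 7, 2, 8, 5, 0, 3, 6]


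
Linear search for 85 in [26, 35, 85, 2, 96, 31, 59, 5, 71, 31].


i=0: 26!=85
i=1: 35!=85
i=2: 85==85 found!

Found at 2, 3 comps


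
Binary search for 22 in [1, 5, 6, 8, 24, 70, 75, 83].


Step 1: lo=0, hi=7, mid=3, val=8
Step 2: lo=4, hi=7, mid=5, val=70
Step 3: lo=4, hi=4, mid=4, val=24

Not found


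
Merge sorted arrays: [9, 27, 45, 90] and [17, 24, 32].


Take 9 from A
Take 17 from B
Take 24 from B
Take 27 from A
Take 32 from B

Merged: [9, 17, 24, 27, 32, 45, 90]


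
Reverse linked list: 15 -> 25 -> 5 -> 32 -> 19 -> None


Step 1: curr=15, set curr.next=prev(None) | reversed so far: 15
Step 2: curr=25, set curr.next=prev(15) | reversed so far: 25 -> 15
Step 3: curr=5, set curr.next=prev(25) | reversed so far: 5 -> 25 -> 15
Step 4: curr=32, set curr.next=prev(5) | reversed so far: 32 -> 5 -> 25 -> 15
Step 5: curr=19, set curr.next=prev(32) | reversed so far: 19 -> 32 -> 5 -> 25 -> 15

19 -> 32 -> 5 -> 25 -> 15 -> None


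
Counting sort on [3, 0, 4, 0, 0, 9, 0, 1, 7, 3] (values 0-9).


Input: [3, 0, 4, 0, 0, 9, 0, 1, 7, 3]
Counts: [4, 1, 0, 2, 1, 0, 0, 1, 0, 1]

Sorted: [0, 0, 0, 0, 1, 3, 3, 4, 7, 9]


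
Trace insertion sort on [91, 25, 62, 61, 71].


Initial: [91, 25, 62, 61, 71]
Insert 25: [25, 91, 62, 61, 71]
Insert 62: [25, 62, 91, 61, 71]
Insert 61: [25, 61, 62, 91, 71]
Insert 71: [25, 61, 62, 71, 91]

Sorted: [25, 61, 62, 71, 91]


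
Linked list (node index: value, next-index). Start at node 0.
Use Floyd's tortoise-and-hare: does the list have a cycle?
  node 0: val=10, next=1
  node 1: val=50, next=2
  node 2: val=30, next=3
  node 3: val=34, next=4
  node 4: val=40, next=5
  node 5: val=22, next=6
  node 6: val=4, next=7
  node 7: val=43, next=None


Floyd's tortoise (slow, +1) and hare (fast, +2):
  init: slow=0, fast=0
  step 1: slow=1, fast=2
  step 2: slow=2, fast=4
  step 3: slow=3, fast=6
  step 4: fast 6->7->None, no cycle

Cycle: no


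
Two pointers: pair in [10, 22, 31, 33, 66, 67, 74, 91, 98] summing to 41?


lo=0(10)+hi=8(98)=108
lo=0(10)+hi=7(91)=101
lo=0(10)+hi=6(74)=84
lo=0(10)+hi=5(67)=77
lo=0(10)+hi=4(66)=76
lo=0(10)+hi=3(33)=43
lo=0(10)+hi=2(31)=41

Yes: 10+31=41


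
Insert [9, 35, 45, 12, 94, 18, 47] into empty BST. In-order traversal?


Insert 9: root
Insert 35: R from 9
Insert 45: R from 9 -> R from 35
Insert 12: R from 9 -> L from 35
Insert 94: R from 9 -> R from 35 -> R from 45
Insert 18: R from 9 -> L from 35 -> R from 12
Insert 47: R from 9 -> R from 35 -> R from 45 -> L from 94

In-order: [9, 12, 18, 35, 45, 47, 94]


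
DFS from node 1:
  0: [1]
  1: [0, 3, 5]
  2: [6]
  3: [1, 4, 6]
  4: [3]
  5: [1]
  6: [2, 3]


Visit 1, push [5, 3, 0]
Visit 0, push []
Visit 3, push [6, 4]
Visit 4, push []
Visit 6, push [2]
Visit 2, push []
Visit 5, push []

DFS order: [1, 0, 3, 4, 6, 2, 5]


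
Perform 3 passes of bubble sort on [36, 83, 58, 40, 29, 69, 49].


Initial: [36, 83, 58, 40, 29, 69, 49]
Pass 1: [36, 58, 40, 29, 69, 49, 83] (5 swaps)
Pass 2: [36, 40, 29, 58, 49, 69, 83] (3 swaps)
Pass 3: [36, 29, 40, 49, 58, 69, 83] (2 swaps)

After 3 passes: [36, 29, 40, 49, 58, 69, 83]


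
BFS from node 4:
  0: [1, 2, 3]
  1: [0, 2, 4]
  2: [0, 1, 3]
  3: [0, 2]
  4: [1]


Visit 4, enqueue [1]
Visit 1, enqueue [0, 2]
Visit 0, enqueue [3]
Visit 2, enqueue []
Visit 3, enqueue []

BFS order: [4, 1, 0, 2, 3]


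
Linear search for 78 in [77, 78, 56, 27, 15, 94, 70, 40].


i=0: 77!=78
i=1: 78==78 found!

Found at 1, 2 comps


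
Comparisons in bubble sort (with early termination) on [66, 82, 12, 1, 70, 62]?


Algorithm: bubble sort (with early termination)
Input: [66, 82, 12, 1, 70, 62]
Sorted: [1, 12, 62, 66, 70, 82]

14


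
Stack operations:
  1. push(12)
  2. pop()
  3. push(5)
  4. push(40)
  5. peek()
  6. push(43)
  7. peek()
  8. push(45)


push(12) -> [12]
pop()->12, []
push(5) -> [5]
push(40) -> [5, 40]
peek()->40
push(43) -> [5, 40, 43]
peek()->43
push(45) -> [5, 40, 43, 45]

Final stack: [5, 40, 43, 45]


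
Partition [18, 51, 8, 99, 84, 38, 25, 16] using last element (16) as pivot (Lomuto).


Pivot: 16
  8 <= 16: swap -> [8, 51, 18, 99, 84, 38, 25, 16]
Place pivot at 1: [8, 16, 18, 99, 84, 38, 25, 51]

Partitioned: [8, 16, 18, 99, 84, 38, 25, 51]


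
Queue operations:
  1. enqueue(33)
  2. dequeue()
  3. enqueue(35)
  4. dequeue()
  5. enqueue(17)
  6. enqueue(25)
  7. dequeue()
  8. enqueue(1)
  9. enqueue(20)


enqueue(33) -> [33]
dequeue()->33, []
enqueue(35) -> [35]
dequeue()->35, []
enqueue(17) -> [17]
enqueue(25) -> [17, 25]
dequeue()->17, [25]
enqueue(1) -> [25, 1]
enqueue(20) -> [25, 1, 20]

Final queue: [25, 1, 20]


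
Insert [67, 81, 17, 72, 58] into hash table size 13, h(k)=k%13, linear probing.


Insert 67: h=2 -> slot 2
Insert 81: h=3 -> slot 3
Insert 17: h=4 -> slot 4
Insert 72: h=7 -> slot 7
Insert 58: h=6 -> slot 6

Table: [None, None, 67, 81, 17, None, 58, 72, None, None, None, None, None]


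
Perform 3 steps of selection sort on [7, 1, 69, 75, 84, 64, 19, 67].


Initial: [7, 1, 69, 75, 84, 64, 19, 67]
Step 1: min=1 at 1
  Swap: [1, 7, 69, 75, 84, 64, 19, 67]
Step 2: min=7 at 1
  Swap: [1, 7, 69, 75, 84, 64, 19, 67]
Step 3: min=19 at 6
  Swap: [1, 7, 19, 75, 84, 64, 69, 67]

After 3 steps: [1, 7, 19, 75, 84, 64, 69, 67]


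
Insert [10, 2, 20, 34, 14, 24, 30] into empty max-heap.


Insert 10: [10]
Insert 2: [10, 2]
Insert 20: [20, 2, 10]
Insert 34: [34, 20, 10, 2]
Insert 14: [34, 20, 10, 2, 14]
Insert 24: [34, 20, 24, 2, 14, 10]
Insert 30: [34, 20, 30, 2, 14, 10, 24]

Final heap: [34, 20, 30, 2, 14, 10, 24]


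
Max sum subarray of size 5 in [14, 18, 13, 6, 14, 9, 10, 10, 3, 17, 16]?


[0:5]: 65
[1:6]: 60
[2:7]: 52
[3:8]: 49
[4:9]: 46
[5:10]: 49
[6:11]: 56

Max: 65 at [0:5]


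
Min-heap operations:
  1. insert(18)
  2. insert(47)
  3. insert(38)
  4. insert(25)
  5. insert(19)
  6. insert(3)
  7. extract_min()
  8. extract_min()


insert(18) -> [18]
insert(47) -> [18, 47]
insert(38) -> [18, 47, 38]
insert(25) -> [18, 25, 38, 47]
insert(19) -> [18, 19, 38, 47, 25]
insert(3) -> [3, 19, 18, 47, 25, 38]
extract_min()->3, [18, 19, 38, 47, 25]
extract_min()->18, [19, 25, 38, 47]

Final heap: [19, 25, 38, 47]


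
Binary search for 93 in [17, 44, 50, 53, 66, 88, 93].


Step 1: lo=0, hi=6, mid=3, val=53
Step 2: lo=4, hi=6, mid=5, val=88
Step 3: lo=6, hi=6, mid=6, val=93

Found at index 6


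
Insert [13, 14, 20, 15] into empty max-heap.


Insert 13: [13]
Insert 14: [14, 13]
Insert 20: [20, 13, 14]
Insert 15: [20, 15, 14, 13]

Final heap: [20, 15, 14, 13]


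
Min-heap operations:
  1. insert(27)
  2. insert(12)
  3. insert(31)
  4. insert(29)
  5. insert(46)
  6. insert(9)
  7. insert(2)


insert(27) -> [27]
insert(12) -> [12, 27]
insert(31) -> [12, 27, 31]
insert(29) -> [12, 27, 31, 29]
insert(46) -> [12, 27, 31, 29, 46]
insert(9) -> [9, 27, 12, 29, 46, 31]
insert(2) -> [2, 27, 9, 29, 46, 31, 12]

Final heap: [2, 27, 9, 29, 46, 31, 12]


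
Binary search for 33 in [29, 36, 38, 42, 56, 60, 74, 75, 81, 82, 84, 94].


Step 1: lo=0, hi=11, mid=5, val=60
Step 2: lo=0, hi=4, mid=2, val=38
Step 3: lo=0, hi=1, mid=0, val=29
Step 4: lo=1, hi=1, mid=1, val=36

Not found


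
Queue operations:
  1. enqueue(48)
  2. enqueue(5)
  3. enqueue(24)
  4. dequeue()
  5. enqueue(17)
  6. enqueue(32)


enqueue(48) -> [48]
enqueue(5) -> [48, 5]
enqueue(24) -> [48, 5, 24]
dequeue()->48, [5, 24]
enqueue(17) -> [5, 24, 17]
enqueue(32) -> [5, 24, 17, 32]

Final queue: [5, 24, 17, 32]


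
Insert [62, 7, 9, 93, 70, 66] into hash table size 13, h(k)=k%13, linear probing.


Insert 62: h=10 -> slot 10
Insert 7: h=7 -> slot 7
Insert 9: h=9 -> slot 9
Insert 93: h=2 -> slot 2
Insert 70: h=5 -> slot 5
Insert 66: h=1 -> slot 1

Table: [None, 66, 93, None, None, 70, None, 7, None, 9, 62, None, None]


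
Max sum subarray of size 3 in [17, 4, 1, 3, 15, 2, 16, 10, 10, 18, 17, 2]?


[0:3]: 22
[1:4]: 8
[2:5]: 19
[3:6]: 20
[4:7]: 33
[5:8]: 28
[6:9]: 36
[7:10]: 38
[8:11]: 45
[9:12]: 37

Max: 45 at [8:11]


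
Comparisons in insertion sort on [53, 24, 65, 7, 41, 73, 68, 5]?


Algorithm: insertion sort
Input: [53, 24, 65, 7, 41, 73, 68, 5]
Sorted: [5, 7, 24, 41, 53, 65, 68, 73]

18


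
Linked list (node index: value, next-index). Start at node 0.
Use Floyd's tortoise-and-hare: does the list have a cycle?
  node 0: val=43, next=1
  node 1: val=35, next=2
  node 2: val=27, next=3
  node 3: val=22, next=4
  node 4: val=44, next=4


Floyd's tortoise (slow, +1) and hare (fast, +2):
  init: slow=0, fast=0
  step 1: slow=1, fast=2
  step 2: slow=2, fast=4
  step 3: slow=3, fast=4
  step 4: slow=4, fast=4
  slow == fast at node 4: cycle detected

Cycle: yes


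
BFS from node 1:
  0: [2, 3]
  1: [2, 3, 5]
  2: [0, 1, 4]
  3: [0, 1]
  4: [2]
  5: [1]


Visit 1, enqueue [2, 3, 5]
Visit 2, enqueue [0, 4]
Visit 3, enqueue []
Visit 5, enqueue []
Visit 0, enqueue []
Visit 4, enqueue []

BFS order: [1, 2, 3, 5, 0, 4]


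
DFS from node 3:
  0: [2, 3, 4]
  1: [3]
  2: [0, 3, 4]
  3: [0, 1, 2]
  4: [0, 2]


Visit 3, push [2, 1, 0]
Visit 0, push [4, 2]
Visit 2, push [4]
Visit 4, push []
Visit 1, push []

DFS order: [3, 0, 2, 4, 1]


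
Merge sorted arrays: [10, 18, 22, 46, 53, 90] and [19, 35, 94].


Take 10 from A
Take 18 from A
Take 19 from B
Take 22 from A
Take 35 from B
Take 46 from A
Take 53 from A
Take 90 from A

Merged: [10, 18, 19, 22, 35, 46, 53, 90, 94]


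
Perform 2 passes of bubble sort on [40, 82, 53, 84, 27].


Initial: [40, 82, 53, 84, 27]
Pass 1: [40, 53, 82, 27, 84] (2 swaps)
Pass 2: [40, 53, 27, 82, 84] (1 swaps)

After 2 passes: [40, 53, 27, 82, 84]


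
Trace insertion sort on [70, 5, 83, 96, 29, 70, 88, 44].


Initial: [70, 5, 83, 96, 29, 70, 88, 44]
Insert 5: [5, 70, 83, 96, 29, 70, 88, 44]
Insert 83: [5, 70, 83, 96, 29, 70, 88, 44]
Insert 96: [5, 70, 83, 96, 29, 70, 88, 44]
Insert 29: [5, 29, 70, 83, 96, 70, 88, 44]
Insert 70: [5, 29, 70, 70, 83, 96, 88, 44]
Insert 88: [5, 29, 70, 70, 83, 88, 96, 44]
Insert 44: [5, 29, 44, 70, 70, 83, 88, 96]

Sorted: [5, 29, 44, 70, 70, 83, 88, 96]


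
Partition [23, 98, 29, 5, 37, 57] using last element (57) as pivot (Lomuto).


Pivot: 57
  23 <= 57: advance i (no swap)
  29 <= 57: swap -> [23, 29, 98, 5, 37, 57]
  5 <= 57: swap -> [23, 29, 5, 98, 37, 57]
  37 <= 57: swap -> [23, 29, 5, 37, 98, 57]
Place pivot at 4: [23, 29, 5, 37, 57, 98]

Partitioned: [23, 29, 5, 37, 57, 98]


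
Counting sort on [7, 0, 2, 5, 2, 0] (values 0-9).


Input: [7, 0, 2, 5, 2, 0]
Counts: [2, 0, 2, 0, 0, 1, 0, 1, 0, 0]

Sorted: [0, 0, 2, 2, 5, 7]


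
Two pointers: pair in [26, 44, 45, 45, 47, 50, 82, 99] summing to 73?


lo=0(26)+hi=7(99)=125
lo=0(26)+hi=6(82)=108
lo=0(26)+hi=5(50)=76
lo=0(26)+hi=4(47)=73

Yes: 26+47=73


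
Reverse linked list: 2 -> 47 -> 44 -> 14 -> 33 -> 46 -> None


Step 1: curr=2, set curr.next=prev(None) | reversed so far: 2
Step 2: curr=47, set curr.next=prev(2) | reversed so far: 47 -> 2
Step 3: curr=44, set curr.next=prev(47) | reversed so far: 44 -> 47 -> 2
Step 4: curr=14, set curr.next=prev(44) | reversed so far: 14 -> 44 -> 47 -> 2
Step 5: curr=33, set curr.next=prev(14) | reversed so far: 33 -> 14 -> 44 -> 47 -> 2
Step 6: curr=46, set curr.next=prev(33) | reversed so far: 46 -> 33 -> 14 -> 44 -> 47 -> 2

46 -> 33 -> 14 -> 44 -> 47 -> 2 -> None


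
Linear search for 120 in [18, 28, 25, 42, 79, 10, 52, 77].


i=0: 18!=120
i=1: 28!=120
i=2: 25!=120
i=3: 42!=120
i=4: 79!=120
i=5: 10!=120
i=6: 52!=120
i=7: 77!=120

Not found, 8 comps


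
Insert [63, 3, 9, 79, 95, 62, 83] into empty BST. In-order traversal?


Insert 63: root
Insert 3: L from 63
Insert 9: L from 63 -> R from 3
Insert 79: R from 63
Insert 95: R from 63 -> R from 79
Insert 62: L from 63 -> R from 3 -> R from 9
Insert 83: R from 63 -> R from 79 -> L from 95

In-order: [3, 9, 62, 63, 79, 83, 95]


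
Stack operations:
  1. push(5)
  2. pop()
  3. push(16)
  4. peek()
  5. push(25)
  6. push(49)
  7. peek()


push(5) -> [5]
pop()->5, []
push(16) -> [16]
peek()->16
push(25) -> [16, 25]
push(49) -> [16, 25, 49]
peek()->49

Final stack: [16, 25, 49]


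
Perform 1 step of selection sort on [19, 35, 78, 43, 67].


Initial: [19, 35, 78, 43, 67]
Step 1: min=19 at 0
  Swap: [19, 35, 78, 43, 67]

After 1 step: [19, 35, 78, 43, 67]


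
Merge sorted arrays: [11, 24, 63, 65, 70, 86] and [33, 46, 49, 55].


Take 11 from A
Take 24 from A
Take 33 from B
Take 46 from B
Take 49 from B
Take 55 from B

Merged: [11, 24, 33, 46, 49, 55, 63, 65, 70, 86]


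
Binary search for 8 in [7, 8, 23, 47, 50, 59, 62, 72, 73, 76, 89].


Step 1: lo=0, hi=10, mid=5, val=59
Step 2: lo=0, hi=4, mid=2, val=23
Step 3: lo=0, hi=1, mid=0, val=7
Step 4: lo=1, hi=1, mid=1, val=8

Found at index 1


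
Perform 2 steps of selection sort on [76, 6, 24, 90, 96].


Initial: [76, 6, 24, 90, 96]
Step 1: min=6 at 1
  Swap: [6, 76, 24, 90, 96]
Step 2: min=24 at 2
  Swap: [6, 24, 76, 90, 96]

After 2 steps: [6, 24, 76, 90, 96]


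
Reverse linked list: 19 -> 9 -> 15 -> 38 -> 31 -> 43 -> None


Step 1: curr=19, set curr.next=prev(None) | reversed so far: 19
Step 2: curr=9, set curr.next=prev(19) | reversed so far: 9 -> 19
Step 3: curr=15, set curr.next=prev(9) | reversed so far: 15 -> 9 -> 19
Step 4: curr=38, set curr.next=prev(15) | reversed so far: 38 -> 15 -> 9 -> 19
Step 5: curr=31, set curr.next=prev(38) | reversed so far: 31 -> 38 -> 15 -> 9 -> 19
Step 6: curr=43, set curr.next=prev(31) | reversed so far: 43 -> 31 -> 38 -> 15 -> 9 -> 19

43 -> 31 -> 38 -> 15 -> 9 -> 19 -> None


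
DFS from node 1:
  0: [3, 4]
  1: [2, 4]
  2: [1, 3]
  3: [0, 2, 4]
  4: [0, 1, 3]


Visit 1, push [4, 2]
Visit 2, push [3]
Visit 3, push [4, 0]
Visit 0, push [4]
Visit 4, push []

DFS order: [1, 2, 3, 0, 4]


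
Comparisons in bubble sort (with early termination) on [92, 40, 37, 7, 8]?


Algorithm: bubble sort (with early termination)
Input: [92, 40, 37, 7, 8]
Sorted: [7, 8, 37, 40, 92]

10


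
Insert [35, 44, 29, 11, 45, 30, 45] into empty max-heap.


Insert 35: [35]
Insert 44: [44, 35]
Insert 29: [44, 35, 29]
Insert 11: [44, 35, 29, 11]
Insert 45: [45, 44, 29, 11, 35]
Insert 30: [45, 44, 30, 11, 35, 29]
Insert 45: [45, 44, 45, 11, 35, 29, 30]

Final heap: [45, 44, 45, 11, 35, 29, 30]


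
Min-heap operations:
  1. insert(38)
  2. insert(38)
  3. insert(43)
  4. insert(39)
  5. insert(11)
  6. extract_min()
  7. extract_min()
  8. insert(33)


insert(38) -> [38]
insert(38) -> [38, 38]
insert(43) -> [38, 38, 43]
insert(39) -> [38, 38, 43, 39]
insert(11) -> [11, 38, 43, 39, 38]
extract_min()->11, [38, 38, 43, 39]
extract_min()->38, [38, 39, 43]
insert(33) -> [33, 38, 43, 39]

Final heap: [33, 38, 43, 39]


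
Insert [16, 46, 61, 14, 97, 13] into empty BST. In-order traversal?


Insert 16: root
Insert 46: R from 16
Insert 61: R from 16 -> R from 46
Insert 14: L from 16
Insert 97: R from 16 -> R from 46 -> R from 61
Insert 13: L from 16 -> L from 14

In-order: [13, 14, 16, 46, 61, 97]


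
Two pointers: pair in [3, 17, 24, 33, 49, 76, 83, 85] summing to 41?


lo=0(3)+hi=7(85)=88
lo=0(3)+hi=6(83)=86
lo=0(3)+hi=5(76)=79
lo=0(3)+hi=4(49)=52
lo=0(3)+hi=3(33)=36
lo=1(17)+hi=3(33)=50
lo=1(17)+hi=2(24)=41

Yes: 17+24=41


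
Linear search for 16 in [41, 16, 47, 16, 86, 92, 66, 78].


i=0: 41!=16
i=1: 16==16 found!

Found at 1, 2 comps


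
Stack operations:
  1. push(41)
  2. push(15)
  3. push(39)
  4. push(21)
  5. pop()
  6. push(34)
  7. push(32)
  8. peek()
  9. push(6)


push(41) -> [41]
push(15) -> [41, 15]
push(39) -> [41, 15, 39]
push(21) -> [41, 15, 39, 21]
pop()->21, [41, 15, 39]
push(34) -> [41, 15, 39, 34]
push(32) -> [41, 15, 39, 34, 32]
peek()->32
push(6) -> [41, 15, 39, 34, 32, 6]

Final stack: [41, 15, 39, 34, 32, 6]


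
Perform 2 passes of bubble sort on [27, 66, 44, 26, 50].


Initial: [27, 66, 44, 26, 50]
Pass 1: [27, 44, 26, 50, 66] (3 swaps)
Pass 2: [27, 26, 44, 50, 66] (1 swaps)

After 2 passes: [27, 26, 44, 50, 66]


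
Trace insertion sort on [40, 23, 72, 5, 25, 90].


Initial: [40, 23, 72, 5, 25, 90]
Insert 23: [23, 40, 72, 5, 25, 90]
Insert 72: [23, 40, 72, 5, 25, 90]
Insert 5: [5, 23, 40, 72, 25, 90]
Insert 25: [5, 23, 25, 40, 72, 90]
Insert 90: [5, 23, 25, 40, 72, 90]

Sorted: [5, 23, 25, 40, 72, 90]


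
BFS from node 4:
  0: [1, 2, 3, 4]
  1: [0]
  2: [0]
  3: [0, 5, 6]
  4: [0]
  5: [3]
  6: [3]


Visit 4, enqueue [0]
Visit 0, enqueue [1, 2, 3]
Visit 1, enqueue []
Visit 2, enqueue []
Visit 3, enqueue [5, 6]
Visit 5, enqueue []
Visit 6, enqueue []

BFS order: [4, 0, 1, 2, 3, 5, 6]


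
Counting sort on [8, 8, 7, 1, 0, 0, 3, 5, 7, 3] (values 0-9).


Input: [8, 8, 7, 1, 0, 0, 3, 5, 7, 3]
Counts: [2, 1, 0, 2, 0, 1, 0, 2, 2, 0]

Sorted: [0, 0, 1, 3, 3, 5, 7, 7, 8, 8]


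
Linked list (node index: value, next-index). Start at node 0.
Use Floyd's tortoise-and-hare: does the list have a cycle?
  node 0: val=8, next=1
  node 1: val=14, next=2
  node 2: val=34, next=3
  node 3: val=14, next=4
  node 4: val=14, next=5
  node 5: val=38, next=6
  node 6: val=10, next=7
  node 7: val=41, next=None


Floyd's tortoise (slow, +1) and hare (fast, +2):
  init: slow=0, fast=0
  step 1: slow=1, fast=2
  step 2: slow=2, fast=4
  step 3: slow=3, fast=6
  step 4: fast 6->7->None, no cycle

Cycle: no


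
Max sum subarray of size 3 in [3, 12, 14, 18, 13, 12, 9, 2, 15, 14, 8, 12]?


[0:3]: 29
[1:4]: 44
[2:5]: 45
[3:6]: 43
[4:7]: 34
[5:8]: 23
[6:9]: 26
[7:10]: 31
[8:11]: 37
[9:12]: 34

Max: 45 at [2:5]


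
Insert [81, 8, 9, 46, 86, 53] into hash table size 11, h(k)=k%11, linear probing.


Insert 81: h=4 -> slot 4
Insert 8: h=8 -> slot 8
Insert 9: h=9 -> slot 9
Insert 46: h=2 -> slot 2
Insert 86: h=9, 1 probes -> slot 10
Insert 53: h=9, 2 probes -> slot 0

Table: [53, None, 46, None, 81, None, None, None, 8, 9, 86]


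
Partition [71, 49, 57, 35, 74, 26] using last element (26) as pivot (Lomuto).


Pivot: 26
Place pivot at 0: [26, 49, 57, 35, 74, 71]

Partitioned: [26, 49, 57, 35, 74, 71]
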